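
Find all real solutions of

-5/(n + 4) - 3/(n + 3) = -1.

n = -3.4051 or n = 4.4051

Multiply both sides by (n + 4)(n + 3):
-5(n + 3) - 3(n + 4) = -(n + 4)(n + 3).
Expand and collect terms: -n^2 + n + 15 = 0.
By the quadratic formula, n = (-1 +/- sqrt(61)) / -2, so n ~= -3.4051 or n ~= 4.4051.
Neither value makes a denominator zero (n != -4, n != -3), so both are valid.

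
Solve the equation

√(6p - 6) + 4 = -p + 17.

p = 7

Isolate the radical: √(6p - 6) = -p + 13.
Square both sides: 6p - 6 = (-p + 13)².
Expand and rearrange: p² - 32p + 175 = 0.
Solving gives p = 25 or p = 7.
Check each candidate in the original equation:
  p = 25: √(144) = 12, while -p + 13 = -12 — extraneous.
  p = 7: √(36) = 6, while -p + 13 = 6 — valid.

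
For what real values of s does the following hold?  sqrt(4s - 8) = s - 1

s = 3

Square both sides: 4s - 8 = (s - 1)^2.
Expand and rearrange: s^2 - 6s + 9 = 0.
This gives the repeated root s = 3.
Check in the original equation:
  s = 3: sqrt(4) = 2, while s - 1 = 2 — valid.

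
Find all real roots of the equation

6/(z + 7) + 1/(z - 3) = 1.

z = -2 or z = 5

Multiply both sides by (z + 7)(z - 3):
6(z - 3) + (z + 7) = (z + 7)(z - 3).
Expand and collect terms: z² - 3z - 10 = 0.
Factor or apply the quadratic formula: z = 5 or z = -2.
Neither value makes a denominator zero (z ≠ -7, z ≠ 3), so both are valid.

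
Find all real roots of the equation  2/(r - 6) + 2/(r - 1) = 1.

r = 2.2984 or r = 8.7016

Multiply both sides by (r - 6)(r - 1):
2(r - 1) + 2(r - 6) = (r - 6)(r - 1).
Expand and collect terms: r^2 - 11r + 20 = 0.
By the quadratic formula, r = (11 +/- sqrt(41)) / 2, so r ~= 8.7016 or r ~= 2.2984.
Neither value makes a denominator zero (r != 6, r != 1), so both are valid.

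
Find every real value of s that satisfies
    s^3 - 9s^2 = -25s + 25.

s = 5

Rearrange: s^3 - 9s^2 + 25s - 25 = 0.
Possible rational roots are divisors of -25. Testing s = 5 gives 0, so (s - 5) is a factor.
Divide: s^3 - 9s^2 + 25s - 25 = (s - 5)(s^2 - 4s + 5).
The quadratic s^2 - 4s + 5 has discriminant -4 < 0, so no further real roots.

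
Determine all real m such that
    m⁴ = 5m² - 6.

Let u = m². The equation becomes u² - 5u + 6 = 0.
Factor: (u - 2)(u - 3) = 0, so u = 2 or u = 3.
m² = 2 gives m = ±√(2) ≈ ±1.4142.
m² = 3 gives m = ±√(3) ≈ ±1.7321.

m = -1.7321 or m = -1.4142 or m = 1.4142 or m = 1.7321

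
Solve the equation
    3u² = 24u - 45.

u = 3 or u = 5

Bring every term to one side: 3u² - 24u + 45 = 0.
Factor: 3(u - 3)(u - 5) = 0.
So u = 3 or u = 5.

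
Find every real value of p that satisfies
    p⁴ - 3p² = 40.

Let u = p². The equation becomes u² - 3u - 40 = 0.
Factor: (u + 5)(u - 8) = 0, so u = -5 or u = 8.
p² = -5 < 0 has no real solution.
p² = 8 gives p = ±2·√(2) ≈ ±2.8284.

p = -2.8284 or p = 2.8284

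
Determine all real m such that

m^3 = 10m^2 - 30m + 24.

m = 1.2679 or m = 4 or m = 4.7321

Rearrange: m^3 - 10m^2 + 30m - 24 = 0.
Possible rational roots are divisors of -24. Testing m = 4 gives 0, so (m - 4) is a factor.
Divide: m^3 - 10m^2 + 30m - 24 = (m - 4)(m^2 - 6m + 6).
Apply the quadratic formula to m^2 - 6m + 6 = 0: m = (6 +/- sqrt(12))/2, i.e. m ~= 4.7321 or m ~= 1.2679.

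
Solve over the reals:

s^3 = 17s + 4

Rearrange: s^3 - 17s - 4 = 0.
Possible rational roots are divisors of -4. Testing s = -4 gives 0, so (s + 4) is a factor.
Divide: s^3 - 17s - 4 = (s + 4)(s^2 - 4s - 1).
Apply the quadratic formula to s^2 - 4s - 1 = 0: s = (4 +/- sqrt(20))/2, i.e. s ~= 4.2361 or s ~= -0.2361.

s = -4 or s = -0.2361 or s = 4.2361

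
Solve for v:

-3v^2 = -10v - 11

Rearrange to standard form: -3v^2 + 10v + 11 = 0.
Discriminant: (10)^2 - 4*(-3)*11 = 232.
Quadratic formula: v = (-10 +/- sqrt(232)) / (-6).
So v = 5/3 - sqrt(58)/3 ~= -0.8719 or v = 5/3 + sqrt(58)/3 ~= 4.2053.

v = -0.8719 or v = 4.2053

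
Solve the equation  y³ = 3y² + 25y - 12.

Rearrange: y³ - 3y² - 25y + 12 = 0.
Possible rational roots are divisors of 12. Testing y = -4 gives 0, so (y + 4) is a factor.
Divide: y³ - 3y² - 25y + 12 = (y + 4)(y² - 7y + 3).
Apply the quadratic formula to y² - 7y + 3 = 0: y = (7 ± √37)/2, i.e. y ≈ 6.5414 or y ≈ 0.4586.

y = -4 or y = 0.4586 or y = 6.5414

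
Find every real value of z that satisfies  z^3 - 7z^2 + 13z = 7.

Rearrange: z^3 - 7z^2 + 13z - 7 = 0.
Possible rational roots are divisors of -7. Testing z = 1 gives 0, so (z - 1) is a factor.
Divide: z^3 - 7z^2 + 13z - 7 = (z - 1)(z^2 - 6z + 7).
Apply the quadratic formula to z^2 - 6z + 7 = 0: z = (6 +/- sqrt(8))/2, i.e. z ~= 4.4142 or z ~= 1.5858.

z = 1 or z = 1.5858 or z = 4.4142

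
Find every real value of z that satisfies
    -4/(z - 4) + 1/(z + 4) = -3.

z = -4.2871 or z = 5.2871

Multiply both sides by (z - 4)(z + 4):
-4(z + 4) + (z - 4) = -3(z - 4)(z + 4).
Expand and collect terms: -3z² + 3z + 68 = 0.
By the quadratic formula, z = (-3 ± √825) / -6, so z ≈ -4.2871 or z ≈ 5.2871.
Neither value makes a denominator zero (z ≠ 4, z ≠ -4), so both are valid.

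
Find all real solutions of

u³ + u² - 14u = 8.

Rearrange: u³ + u² - 14u - 8 = 0.
Possible rational roots are divisors of -8. Testing u = -4 gives 0, so (u + 4) is a factor.
Divide: u³ + u² - 14u - 8 = (u + 4)(u² - 3u - 2).
Apply the quadratic formula to u² - 3u - 2 = 0: u = (3 ± √17)/2, i.e. u ≈ 3.5616 or u ≈ -0.5616.

u = -4 or u = -0.5616 or u = 3.5616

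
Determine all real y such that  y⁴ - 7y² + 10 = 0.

Let u = y². The equation becomes u² - 7u + 10 = 0.
Factor: (u - 5)(u - 2) = 0, so u = 5 or u = 2.
y² = 5 gives y = ±√(5) ≈ ±2.2361.
y² = 2 gives y = ±√(2) ≈ ±1.4142.

y = -2.2361 or y = -1.4142 or y = 1.4142 or y = 2.2361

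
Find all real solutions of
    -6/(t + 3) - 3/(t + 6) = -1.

Multiply both sides by (t + 3)(t + 6):
-6(t + 6) - 3(t + 3) = -(t + 3)(t + 6).
Expand and collect terms: -t² + 27 = 0.
By the quadratic formula, t = (0 ± √108) / -2, so t ≈ -5.1962 or t ≈ 5.1962.
Neither value makes a denominator zero (t ≠ -3, t ≠ -6), so both are valid.

t = -5.1962 or t = 5.1962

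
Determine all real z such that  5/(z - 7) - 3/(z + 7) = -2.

Multiply both sides by (z - 7)(z + 7):
5(z + 7) - 3(z - 7) = -2(z - 7)(z + 7).
Expand and collect terms: -2z² - 2z + 42 = 0.
By the quadratic formula, z = (2 ± √340) / -4, so z ≈ -5.1098 or z ≈ 4.1098.
Neither value makes a denominator zero (z ≠ 7, z ≠ -7), so both are valid.

z = -5.1098 or z = 4.1098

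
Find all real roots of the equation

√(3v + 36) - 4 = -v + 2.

Isolate the radical: √(3v + 36) = -v + 6.
Square both sides: 3v + 36 = (-v + 6)².
Expand and rearrange: v² - 15v = 0.
Solving gives v = 15 or v = 0.
Check each candidate in the original equation:
  v = 15: √(81) = 9, while -v + 6 = -9 — extraneous.
  v = 0: √(36) = 6, while -v + 6 = 6 — valid.

v = 0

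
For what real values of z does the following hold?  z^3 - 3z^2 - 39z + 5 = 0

z = -5 or z = 0.127 or z = 7.873

Possible rational roots are divisors of 5. Testing z = -5 gives 0, so (z + 5) is a factor.
Divide: z^3 - 3z^2 - 39z + 5 = (z + 5)(z^2 - 8z + 1).
Apply the quadratic formula to z^2 - 8z + 1 = 0: z = (8 +/- sqrt(60))/2, i.e. z ~= 7.873 or z ~= 0.127.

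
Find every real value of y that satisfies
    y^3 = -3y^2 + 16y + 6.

y = -5.6458 or y = -0.3542 or y = 3

Rearrange: y^3 + 3y^2 - 16y - 6 = 0.
Possible rational roots are divisors of -6. Testing y = 3 gives 0, so (y - 3) is a factor.
Divide: y^3 + 3y^2 - 16y - 6 = (y - 3)(y^2 + 6y + 2).
Apply the quadratic formula to y^2 + 6y + 2 = 0: y = (-6 +/- sqrt(28))/2, i.e. y ~= -0.3542 or y ~= -5.6458.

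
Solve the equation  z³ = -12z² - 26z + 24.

z = -8.6904 or z = -4 or z = 0.6904

Rearrange: z³ + 12z² + 26z - 24 = 0.
Possible rational roots are divisors of -24. Testing z = -4 gives 0, so (z + 4) is a factor.
Divide: z³ + 12z² + 26z - 24 = (z + 4)(z² + 8z - 6).
Apply the quadratic formula to z² + 8z - 6 = 0: z = (-8 ± √88)/2, i.e. z ≈ 0.6904 or z ≈ -8.6904.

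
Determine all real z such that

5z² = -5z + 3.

Rearrange to standard form: 5z² + 5z - 3 = 0.
Discriminant: (5)² − 4·5·(-3) = 85.
Quadratic formula: z = (-5 ± √85) / 10.
So z = -1/2 + √(85)/10 ≈ 0.422 or z = -√(85)/10 - 1/2 ≈ -1.422.

z = -1.422 or z = 0.422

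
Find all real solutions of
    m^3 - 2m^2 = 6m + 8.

m = 4

Rearrange: m^3 - 2m^2 - 6m - 8 = 0.
Possible rational roots are divisors of -8. Testing m = 4 gives 0, so (m - 4) is a factor.
Divide: m^3 - 2m^2 - 6m - 8 = (m - 4)(m^2 + 2m + 2).
The quadratic m^2 + 2m + 2 has discriminant -4 < 0, so no further real roots.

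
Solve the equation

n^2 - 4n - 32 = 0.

n = -4 or n = 8

Factor: (n + 4)(n - 8) = 0.
So n = -4 or n = 8.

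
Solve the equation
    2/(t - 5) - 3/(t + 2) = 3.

t = -2.9224 or t = 5.589

Multiply both sides by (t - 5)(t + 2):
2(t + 2) - 3(t - 5) = 3(t - 5)(t + 2).
Expand and collect terms: 3t² - 8t - 49 = 0.
By the quadratic formula, t = (8 ± √652) / 6, so t ≈ 5.589 or t ≈ -2.9224.
Neither value makes a denominator zero (t ≠ 5, t ≠ -2), so both are valid.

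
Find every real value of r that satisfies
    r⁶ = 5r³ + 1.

r = -0.5775 or r = 1.7317

Let u = r³. The equation becomes u² - 5u - 1 = 0.
By the quadratic formula, u = 5/2 + √(29)/2 or u = 5/2 - √(29)/2.
r³ = 5/2 + √(29)/2 gives r = ∛(5/2 + √(29)/2) ≈ 1.7317.
r³ = 5/2 - √(29)/2 gives r = -∛(-5/2 + √(29)/2) ≈ -0.5775.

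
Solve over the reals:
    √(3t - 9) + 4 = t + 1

t = 3 or t = 6

Isolate the radical: √(3t - 9) = t - 3.
Square both sides: 3t - 9 = (t - 3)².
Expand and rearrange: t² - 9t + 18 = 0.
Solving gives t = 6 or t = 3.
Check each candidate in the original equation:
  t = 6: √(9) = 3, while t - 3 = 3 — valid.
  t = 3: √(0) = 0, while t - 3 = 0 — valid.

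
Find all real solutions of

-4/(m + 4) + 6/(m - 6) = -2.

Multiply both sides by (m + 4)(m - 6):
-4(m - 6) + 6(m + 4) = -2(m + 4)(m - 6).
Expand and collect terms: -2m² + 2m = 0.
Factor or apply the quadratic formula: m = 0 or m = 1.
Neither value makes a denominator zero (m ≠ -4, m ≠ 6), so both are valid.

m = 0 or m = 1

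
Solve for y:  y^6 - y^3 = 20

Let u = y^3. The equation becomes u^2 - u - 20 = 0.
Factor: (u - 5)(u + 4) = 0, so u = 5 or u = -4.
y^3 = 5 gives y = (5)^(1/3) ~= 1.71.
y^3 = -4 gives y = -(4)^(1/3) ~= -1.5874.

y = -1.5874 or y = 1.71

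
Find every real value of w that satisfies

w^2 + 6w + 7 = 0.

Discriminant: (6)^2 - 4*1*7 = 8.
Quadratic formula: w = (-6 +/- sqrt(8)) / 2.
So w = -3 + sqrt(2) ~= -1.5858 or w = -3 - sqrt(2) ~= -4.4142.

w = -4.4142 or w = -1.5858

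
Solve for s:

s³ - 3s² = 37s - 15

s = -5 or s = 0.3944 or s = 7.6056

Rearrange: s³ - 3s² - 37s + 15 = 0.
Possible rational roots are divisors of 15. Testing s = -5 gives 0, so (s + 5) is a factor.
Divide: s³ - 3s² - 37s + 15 = (s + 5)(s² - 8s + 3).
Apply the quadratic formula to s² - 8s + 3 = 0: s = (8 ± √52)/2, i.e. s ≈ 7.6056 or s ≈ 0.3944.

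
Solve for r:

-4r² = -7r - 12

Rearrange to standard form: -4r² + 7r + 12 = 0.
Discriminant: (7)² − 4·(-4)·12 = 241.
Quadratic formula: r = (-7 ± √241) / (-8).
So r = 7/8 - √(241)/8 ≈ -1.0655 or r = 7/8 + √(241)/8 ≈ 2.8155.

r = -1.0655 or r = 2.8155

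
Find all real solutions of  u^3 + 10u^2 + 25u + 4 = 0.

Possible rational roots are divisors of 4. Testing u = -4 gives 0, so (u + 4) is a factor.
Divide: u^3 + 10u^2 + 25u + 4 = (u + 4)(u^2 + 6u + 1).
Apply the quadratic formula to u^2 + 6u + 1 = 0: u = (-6 +/- sqrt(32))/2, i.e. u ~= -0.1716 or u ~= -5.8284.

u = -5.8284 or u = -4 or u = -0.1716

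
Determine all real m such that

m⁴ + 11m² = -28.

No real solutions.

Let u = m². The equation becomes u² + 11u + 28 = 0.
Factor: (u + 7)(u + 4) = 0, so u = -7 or u = -4.
m² = -7 < 0 has no real solution.
m² = -4 < 0 has no real solution.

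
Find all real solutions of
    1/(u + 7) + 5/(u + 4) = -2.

Multiply both sides by (u + 7)(u + 4):
(u + 4) + 5(u + 7) = -2(u + 7)(u + 4).
Expand and collect terms: -2u^2 - 28u - 95 = 0.
By the quadratic formula, u = (28 +/- sqrt(24)) / -4, so u ~= -8.2247 or u ~= -5.7753.
Neither value makes a denominator zero (u != -7, u != -4), so both are valid.

u = -8.2247 or u = -5.7753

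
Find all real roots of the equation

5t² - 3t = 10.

t = -1.1457 or t = 1.7457

Rearrange to standard form: 5t² - 3t - 10 = 0.
Discriminant: (-3)² − 4·5·(-10) = 209.
Quadratic formula: t = (3 ± √209) / 10.
So t = 3/10 + √(209)/10 ≈ 1.7457 or t = 3/10 - √(209)/10 ≈ -1.1457.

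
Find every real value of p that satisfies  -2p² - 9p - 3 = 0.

p = -4.1375 or p = -0.3625

Discriminant: (-9)² − 4·(-2)·(-3) = 57.
Quadratic formula: p = (9 ± √57) / (-4).
So p = -9/4 - √(57)/4 ≈ -4.1375 or p = -9/4 + √(57)/4 ≈ -0.3625.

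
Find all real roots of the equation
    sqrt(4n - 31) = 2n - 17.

n = 10

Square both sides: 4n - 31 = (2n - 17)^2.
Expand and rearrange: 4n^2 - 72n + 320 = 0.
Solving gives n = 10 or n = 8.
Check each candidate in the original equation:
  n = 10: sqrt(9) = 3, while 2n - 17 = 3 — valid.
  n = 8: sqrt(1) = 1, while 2n - 17 = -1 — extraneous.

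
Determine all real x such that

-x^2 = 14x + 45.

Bring every term to one side: -x^2 - 14x - 45 = 0.
Factor: -1(x + 5)(x + 9) = 0.
So x = -5 or x = -9.

x = -9 or x = -5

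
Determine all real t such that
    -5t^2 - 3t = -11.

Rearrange to standard form: -5t^2 - 3t + 11 = 0.
Discriminant: (-3)^2 - 4*(-5)*11 = 229.
Quadratic formula: t = (3 +/- sqrt(229)) / (-10).
So t = -sqrt(229)/10 - 3/10 ~= -1.8133 or t = -3/10 + sqrt(229)/10 ~= 1.2133.

t = -1.8133 or t = 1.2133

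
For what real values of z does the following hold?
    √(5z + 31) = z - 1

z = 10

Square both sides: 5z + 31 = (z - 1)².
Expand and rearrange: z² - 7z - 30 = 0.
Solving gives z = 10 or z = -3.
Check each candidate in the original equation:
  z = 10: √(81) = 9, while z - 1 = 9 — valid.
  z = -3: √(16) = 4, while z - 1 = -4 — extraneous.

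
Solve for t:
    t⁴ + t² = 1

Let u = t². The equation becomes u² + u - 1 = 0.
By the quadratic formula, u = -1/2 + √(5)/2 or u = -√(5)/2 - 1/2.
t² = -1/2 + √(5)/2 gives t = ±√(-1/2 + √(5)/2) ≈ ±0.7862.
t² = -√(5)/2 - 1/2 < 0 has no real solution.

t = -0.7862 or t = 0.7862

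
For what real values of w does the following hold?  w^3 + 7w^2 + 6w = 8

Rearrange: w^3 + 7w^2 + 6w - 8 = 0.
Possible rational roots are divisors of -8. Testing w = -2 gives 0, so (w + 2) is a factor.
Divide: w^3 + 7w^2 + 6w - 8 = (w + 2)(w^2 + 5w - 4).
Apply the quadratic formula to w^2 + 5w - 4 = 0: w = (-5 +/- sqrt(41))/2, i.e. w ~= 0.7016 or w ~= -5.7016.

w = -5.7016 or w = -2 or w = 0.7016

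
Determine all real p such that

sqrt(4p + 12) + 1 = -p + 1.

Isolate the radical: sqrt(4p + 12) = -p.
Square both sides: 4p + 12 = (-p)^2.
Expand and rearrange: p^2 - 4p - 12 = 0.
Solving gives p = 6 or p = -2.
Check each candidate in the original equation:
  p = 6: sqrt(36) = 6, while -p = -6 — extraneous.
  p = -2: sqrt(4) = 2, while -p = 2 — valid.

p = -2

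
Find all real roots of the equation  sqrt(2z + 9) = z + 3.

z = 0

Square both sides: 2z + 9 = (z + 3)^2.
Expand and rearrange: z^2 + 4z = 0.
Solving gives z = 0 or z = -4.
Check each candidate in the original equation:
  z = 0: sqrt(9) = 3, while z + 3 = 3 — valid.
  z = -4: sqrt(1) = 1, while z + 3 = -1 — extraneous.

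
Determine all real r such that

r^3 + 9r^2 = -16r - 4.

r = -6.7016 or r = -2 or r = -0.2984

Rearrange: r^3 + 9r^2 + 16r + 4 = 0.
Possible rational roots are divisors of 4. Testing r = -2 gives 0, so (r + 2) is a factor.
Divide: r^3 + 9r^2 + 16r + 4 = (r + 2)(r^2 + 7r + 2).
Apply the quadratic formula to r^2 + 7r + 2 = 0: r = (-7 +/- sqrt(41))/2, i.e. r ~= -0.2984 or r ~= -6.7016.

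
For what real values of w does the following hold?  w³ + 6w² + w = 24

w = -4.7016 or w = -3 or w = 1.7016

Rearrange: w³ + 6w² + w - 24 = 0.
Possible rational roots are divisors of -24. Testing w = -3 gives 0, so (w + 3) is a factor.
Divide: w³ + 6w² + w - 24 = (w + 3)(w² + 3w - 8).
Apply the quadratic formula to w² + 3w - 8 = 0: w = (-3 ± √41)/2, i.e. w ≈ 1.7016 or w ≈ -4.7016.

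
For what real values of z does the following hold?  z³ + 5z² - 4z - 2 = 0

Possible rational roots are divisors of -2. Testing z = 1 gives 0, so (z - 1) is a factor.
Divide: z³ + 5z² - 4z - 2 = (z - 1)(z² + 6z + 2).
Apply the quadratic formula to z² + 6z + 2 = 0: z = (-6 ± √28)/2, i.e. z ≈ -0.3542 or z ≈ -5.6458.

z = -5.6458 or z = -0.3542 or z = 1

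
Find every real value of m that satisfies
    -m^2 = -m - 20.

m = -4 or m = 5

Bring every term to one side: -m^2 + m + 20 = 0.
Factor: -1(m - 5)(m + 4) = 0.
So m = 5 or m = -4.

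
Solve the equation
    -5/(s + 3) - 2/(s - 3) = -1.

Multiply both sides by (s + 3)(s - 3):
-5(s - 3) - 2(s + 3) = -(s + 3)(s - 3).
Expand and collect terms: -s^2 + 7s = 0.
Factor or apply the quadratic formula: s = 0 or s = 7.
Neither value makes a denominator zero (s != -3, s != 3), so both are valid.

s = 0 or s = 7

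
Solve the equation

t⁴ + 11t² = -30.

No real solutions.

Let u = t². The equation becomes u² + 11u + 30 = 0.
Factor: (u + 5)(u + 6) = 0, so u = -5 or u = -6.
t² = -5 < 0 has no real solution.
t² = -6 < 0 has no real solution.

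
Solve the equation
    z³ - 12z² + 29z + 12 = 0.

Possible rational roots are divisors of 12. Testing z = 4 gives 0, so (z - 4) is a factor.
Divide: z³ - 12z² + 29z + 12 = (z - 4)(z² - 8z - 3).
Apply the quadratic formula to z² - 8z - 3 = 0: z = (8 ± √76)/2, i.e. z ≈ 8.3589 or z ≈ -0.3589.

z = -0.3589 or z = 4 or z = 8.3589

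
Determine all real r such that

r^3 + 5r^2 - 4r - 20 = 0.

r = -5 or r = -2 or r = 2

Possible rational roots are divisors of -20. Testing r = 2 gives 0, so (r - 2) is a factor.
Divide: r^3 + 5r^2 - 4r - 20 = (r - 2)(r^2 + 7r + 10).
Factor the quadratic: r = -2 or r = -5.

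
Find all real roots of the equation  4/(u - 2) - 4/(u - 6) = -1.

Multiply both sides by (u - 2)(u - 6):
4(u - 6) - 4(u - 2) = -(u - 2)(u - 6).
Expand and collect terms: -u^2 + 8u + 4 = 0.
By the quadratic formula, u = (-8 +/- sqrt(80)) / -2, so u ~= -0.4721 or u ~= 8.4721.
Neither value makes a denominator zero (u != 2, u != 6), so both are valid.

u = -0.4721 or u = 8.4721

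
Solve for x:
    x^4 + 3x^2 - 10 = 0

Let u = x^2. The equation becomes u^2 + 3u - 10 = 0.
Factor: (u + 5)(u - 2) = 0, so u = -5 or u = 2.
x^2 = -5 < 0 has no real solution.
x^2 = 2 gives x = +/-sqrt(2) ~= +/-1.4142.

x = -1.4142 or x = 1.4142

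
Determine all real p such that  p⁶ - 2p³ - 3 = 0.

Let u = p³. The equation becomes u² - 2u - 3 = 0.
Factor: (u - 3)(u + 1) = 0, so u = 3 or u = -1.
p³ = 3 gives p = ∛(3) ≈ 1.4422.
p³ = -1 gives p = -1.

p = -1 or p = 1.4422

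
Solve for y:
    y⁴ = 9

Let u = y². The equation becomes u² - 9 = 0.
Factor: (u - 3)(u + 3) = 0, so u = 3 or u = -3.
y² = 3 gives y = ±√(3) ≈ ±1.7321.
y² = -3 < 0 has no real solution.

y = -1.7321 or y = 1.7321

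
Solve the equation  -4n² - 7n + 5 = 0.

Discriminant: (-7)² − 4·(-4)·5 = 129.
Quadratic formula: n = (7 ± √129) / (-8).
So n = -√(129)/8 - 7/8 ≈ -2.2947 or n = -7/8 + √(129)/8 ≈ 0.5447.

n = -2.2947 or n = 0.5447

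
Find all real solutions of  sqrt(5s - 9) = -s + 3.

Square both sides: 5s - 9 = (-s + 3)^2.
Expand and rearrange: s^2 - 11s + 18 = 0.
Solving gives s = 9 or s = 2.
Check each candidate in the original equation:
  s = 9: sqrt(36) = 6, while -s + 3 = -6 — extraneous.
  s = 2: sqrt(1) = 1, while -s + 3 = 1 — valid.

s = 2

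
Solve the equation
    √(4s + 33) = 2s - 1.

s = 4

Square both sides: 4s + 33 = (2s - 1)².
Expand and rearrange: 4s² - 8s - 32 = 0.
Solving gives s = 4 or s = -2.
Check each candidate in the original equation:
  s = 4: √(49) = 7, while 2s - 1 = 7 — valid.
  s = -2: √(25) = 5, while 2s - 1 = -5 — extraneous.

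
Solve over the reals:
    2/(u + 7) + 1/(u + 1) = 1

u = -5.3723 or u = 0.3723

Multiply both sides by (u + 7)(u + 1):
2(u + 1) + (u + 7) = (u + 7)(u + 1).
Expand and collect terms: u^2 + 5u - 2 = 0.
By the quadratic formula, u = (-5 +/- sqrt(33)) / 2, so u ~= 0.3723 or u ~= -5.3723.
Neither value makes a denominator zero (u != -7, u != -1), so both are valid.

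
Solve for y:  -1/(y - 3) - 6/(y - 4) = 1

y = -3.1623 or y = 3.1623

Multiply both sides by (y - 3)(y - 4):
-(y - 4) - 6(y - 3) = (y - 3)(y - 4).
Expand and collect terms: y^2 - 10 = 0.
By the quadratic formula, y = (0 +/- sqrt(40)) / 2, so y ~= 3.1623 or y ~= -3.1623.
Neither value makes a denominator zero (y != 3, y != 4), so both are valid.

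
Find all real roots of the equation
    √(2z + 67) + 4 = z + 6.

Isolate the radical: √(2z + 67) = z + 2.
Square both sides: 2z + 67 = (z + 2)².
Expand and rearrange: z² + 2z - 63 = 0.
Solving gives z = 7 or z = -9.
Check each candidate in the original equation:
  z = 7: √(81) = 9, while z + 2 = 9 — valid.
  z = -9: √(49) = 7, while z + 2 = -7 — extraneous.

z = 7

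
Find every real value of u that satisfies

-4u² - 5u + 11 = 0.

u = -2.3972 or u = 1.1472

Discriminant: (-5)² − 4·(-4)·11 = 201.
Quadratic formula: u = (5 ± √201) / (-8).
So u = -√(201)/8 - 5/8 ≈ -2.3972 or u = -5/8 + √(201)/8 ≈ 1.1472.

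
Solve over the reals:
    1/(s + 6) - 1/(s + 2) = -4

Multiply both sides by (s + 6)(s + 2):
(s + 2) - (s + 6) = -4(s + 6)(s + 2).
Expand and collect terms: -4s² - 32s - 44 = 0.
By the quadratic formula, s = (32 ± √320) / -8, so s ≈ -6.2361 or s ≈ -1.7639.
Neither value makes a denominator zero (s ≠ -6, s ≠ -2), so both are valid.

s = -6.2361 or s = -1.7639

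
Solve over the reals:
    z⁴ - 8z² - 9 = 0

z = -3 or z = 3

Let u = z². The equation becomes u² - 8u - 9 = 0.
Factor: (u - 9)(u + 1) = 0, so u = 9 or u = -1.
z² = 9 gives z = ±3.
z² = -1 < 0 has no real solution.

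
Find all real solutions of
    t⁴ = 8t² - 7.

Let u = t². The equation becomes u² - 8u + 7 = 0.
Factor: (u - 7)(u - 1) = 0, so u = 7 or u = 1.
t² = 7 gives t = ±√(7) ≈ ±2.6458.
t² = 1 gives t = ±1.

t = -2.6458 or t = -1 or t = 1 or t = 2.6458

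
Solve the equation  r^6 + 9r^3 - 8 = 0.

r = -2.1411 or r = 0.9341

Let u = r^3. The equation becomes u^2 + 9u - 8 = 0.
By the quadratic formula, u = -9/2 + sqrt(113)/2 or u = -sqrt(113)/2 - 9/2.
r^3 = -9/2 + sqrt(113)/2 gives r = (-9/2 + sqrt(113)/2)^(1/3) ~= 0.9341.
r^3 = -sqrt(113)/2 - 9/2 gives r = -(9/2 + sqrt(113)/2)^(1/3) ~= -2.1411.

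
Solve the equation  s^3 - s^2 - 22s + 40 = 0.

Possible rational roots are divisors of 40. Testing s = -5 gives 0, so (s + 5) is a factor.
Divide: s^3 - s^2 - 22s + 40 = (s + 5)(s^2 - 6s + 8).
Factor the quadratic: s = 4 or s = 2.

s = -5 or s = 2 or s = 4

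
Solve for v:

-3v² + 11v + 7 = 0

Discriminant: (11)² − 4·(-3)·7 = 205.
Quadratic formula: v = (-11 ± √205) / (-6).
So v = 11/6 - √(205)/6 ≈ -0.553 or v = 11/6 + √(205)/6 ≈ 4.2196.

v = -0.553 or v = 4.2196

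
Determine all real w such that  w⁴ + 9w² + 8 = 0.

Let u = w². The equation becomes u² + 9u + 8 = 0.
Factor: (u + 1)(u + 8) = 0, so u = -1 or u = -8.
w² = -1 < 0 has no real solution.
w² = -8 < 0 has no real solution.

No real solutions.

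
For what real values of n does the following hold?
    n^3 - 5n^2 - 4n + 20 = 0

n = -2 or n = 2 or n = 5

Possible rational roots are divisors of 20. Testing n = 5 gives 0, so (n - 5) is a factor.
Divide: n^3 - 5n^2 - 4n + 20 = (n - 5)(n^2 - 4).
Factor the quadratic: n = 2 or n = -2.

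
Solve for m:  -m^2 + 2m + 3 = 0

Factor: -1(m + 1)(m - 3) = 0.
So m = -1 or m = 3.

m = -1 or m = 3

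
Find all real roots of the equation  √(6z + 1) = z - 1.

Square both sides: 6z + 1 = (z - 1)².
Expand and rearrange: z² - 8z = 0.
Solving gives z = 8 or z = 0.
Check each candidate in the original equation:
  z = 8: √(49) = 7, while z - 1 = 7 — valid.
  z = 0: √(1) = 1, while z - 1 = -1 — extraneous.

z = 8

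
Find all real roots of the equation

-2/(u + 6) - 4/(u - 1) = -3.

u = -5.4476 or u = 2.4476

Multiply both sides by (u + 6)(u - 1):
-2(u - 1) - 4(u + 6) = -3(u + 6)(u - 1).
Expand and collect terms: -3u² - 9u + 40 = 0.
By the quadratic formula, u = (9 ± √561) / -6, so u ≈ -5.4476 or u ≈ 2.4476.
Neither value makes a denominator zero (u ≠ -6, u ≠ 1), so both are valid.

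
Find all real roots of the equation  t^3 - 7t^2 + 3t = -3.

Rearrange: t^3 - 7t^2 + 3t + 3 = 0.
Possible rational roots are divisors of 3. Testing t = 1 gives 0, so (t - 1) is a factor.
Divide: t^3 - 7t^2 + 3t + 3 = (t - 1)(t^2 - 6t - 3).
Apply the quadratic formula to t^2 - 6t - 3 = 0: t = (6 +/- sqrt(48))/2, i.e. t ~= 6.4641 or t ~= -0.4641.

t = -0.4641 or t = 1 or t = 6.4641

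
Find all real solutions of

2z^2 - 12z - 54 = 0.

Factor: 2(z + 3)(z - 9) = 0.
So z = -3 or z = 9.

z = -3 or z = 9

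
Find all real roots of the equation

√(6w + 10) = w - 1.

w = 9

Square both sides: 6w + 10 = (w - 1)².
Expand and rearrange: w² - 8w - 9 = 0.
Solving gives w = 9 or w = -1.
Check each candidate in the original equation:
  w = 9: √(64) = 8, while w - 1 = 8 — valid.
  w = -1: √(4) = 2, while w - 1 = -2 — extraneous.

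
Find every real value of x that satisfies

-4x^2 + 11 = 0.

Discriminant: (0)^2 - 4*(-4)*11 = 176.
Quadratic formula: x = (0 +/- sqrt(176)) / (-8).
So x = -sqrt(11)/2 ~= -1.6583 or x = sqrt(11)/2 ~= 1.6583.

x = -1.6583 or x = 1.6583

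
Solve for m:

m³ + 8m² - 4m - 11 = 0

m = -8.3218 or m = -1 or m = 1.3218

Possible rational roots are divisors of -11. Testing m = -1 gives 0, so (m + 1) is a factor.
Divide: m³ + 8m² - 4m - 11 = (m + 1)(m² + 7m - 11).
Apply the quadratic formula to m² + 7m - 11 = 0: m = (-7 ± √93)/2, i.e. m ≈ 1.3218 or m ≈ -8.3218.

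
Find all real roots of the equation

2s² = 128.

Bring every term to one side: 2s² - 128 = 0.
Factor: 2(s - 8)(s + 8) = 0.
So s = 8 or s = -8.

s = -8 or s = 8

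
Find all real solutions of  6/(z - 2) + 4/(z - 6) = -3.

Multiply both sides by (z - 2)(z - 6):
6(z - 6) + 4(z - 2) = -3(z - 2)(z - 6).
Expand and collect terms: -3z² + 14z + 8 = 0.
By the quadratic formula, z = (-14 ± √292) / -6, so z ≈ -0.5147 or z ≈ 5.1813.
Neither value makes a denominator zero (z ≠ 2, z ≠ 6), so both are valid.

z = -0.5147 or z = 5.1813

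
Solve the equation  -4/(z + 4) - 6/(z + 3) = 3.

z = -6.8081 or z = -3.5252

Multiply both sides by (z + 4)(z + 3):
-4(z + 3) - 6(z + 4) = 3(z + 4)(z + 3).
Expand and collect terms: 3z² + 31z + 72 = 0.
By the quadratic formula, z = (-31 ± √97) / 6, so z ≈ -3.5252 or z ≈ -6.8081.
Neither value makes a denominator zero (z ≠ -4, z ≠ -3), so both are valid.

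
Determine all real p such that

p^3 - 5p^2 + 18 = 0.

p = -1.6458 or p = 3 or p = 3.6458

Possible rational roots are divisors of 18. Testing p = 3 gives 0, so (p - 3) is a factor.
Divide: p^3 - 5p^2 + 18 = (p - 3)(p^2 - 2p - 6).
Apply the quadratic formula to p^2 - 2p - 6 = 0: p = (2 +/- sqrt(28))/2, i.e. p ~= 3.6458 or p ~= -1.6458.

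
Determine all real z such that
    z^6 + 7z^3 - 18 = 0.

z = -2.0801 or z = 1.2599

Let u = z^3. The equation becomes u^2 + 7u - 18 = 0.
Factor: (u + 9)(u - 2) = 0, so u = -9 or u = 2.
z^3 = -9 gives z = -(9)^(1/3) ~= -2.0801.
z^3 = 2 gives z = (2)^(1/3) ~= 1.2599.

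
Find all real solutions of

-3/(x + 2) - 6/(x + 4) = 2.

x = -8 or x = -2.5

Multiply both sides by (x + 2)(x + 4):
-3(x + 4) - 6(x + 2) = 2(x + 2)(x + 4).
Expand and collect terms: 2x² + 21x + 40 = 0.
Factor or apply the quadratic formula: x = -2.5 or x = -8.
Neither value makes a denominator zero (x ≠ -2, x ≠ -4), so both are valid.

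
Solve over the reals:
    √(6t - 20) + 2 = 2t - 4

Isolate the radical: √(6t - 20) = 2t - 6.
Square both sides: 6t - 20 = (2t - 6)².
Expand and rearrange: 4t² - 30t + 56 = 0.
Solving gives t = 4 or t = 3.5.
Check each candidate in the original equation:
  t = 4: √(4) = 2, while 2t - 6 = 2 — valid.
  t = 3.5: √(1) = 1, while 2t - 6 = 1 — valid.

t = 3.5 or t = 4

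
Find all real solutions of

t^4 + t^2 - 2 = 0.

t = -1 or t = 1

Let u = t^2. The equation becomes u^2 + u - 2 = 0.
Factor: (u + 2)(u - 1) = 0, so u = -2 or u = 1.
t^2 = -2 < 0 has no real solution.
t^2 = 1 gives t = +/-1.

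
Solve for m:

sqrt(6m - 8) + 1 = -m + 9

Isolate the radical: sqrt(6m - 8) = -m + 8.
Square both sides: 6m - 8 = (-m + 8)^2.
Expand and rearrange: m^2 - 22m + 72 = 0.
Solving gives m = 18 or m = 4.
Check each candidate in the original equation:
  m = 18: sqrt(100) = 10, while -m + 8 = -10 — extraneous.
  m = 4: sqrt(16) = 4, while -m + 8 = 4 — valid.

m = 4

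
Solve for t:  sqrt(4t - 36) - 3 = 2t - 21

t = 9 or t = 10

Isolate the radical: sqrt(4t - 36) = 2t - 18.
Square both sides: 4t - 36 = (2t - 18)^2.
Expand and rearrange: 4t^2 - 76t + 360 = 0.
Solving gives t = 10 or t = 9.
Check each candidate in the original equation:
  t = 10: sqrt(4) = 2, while 2t - 18 = 2 — valid.
  t = 9: sqrt(0) = 0, while 2t - 18 = 0 — valid.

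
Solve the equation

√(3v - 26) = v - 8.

v = 9 or v = 10

Square both sides: 3v - 26 = (v - 8)².
Expand and rearrange: v² - 19v + 90 = 0.
Solving gives v = 10 or v = 9.
Check each candidate in the original equation:
  v = 10: √(4) = 2, while v - 8 = 2 — valid.
  v = 9: √(1) = 1, while v - 8 = 1 — valid.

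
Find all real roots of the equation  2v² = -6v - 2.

v = -2.618 or v = -0.382

Rearrange to standard form: 2v² + 6v + 2 = 0.
Discriminant: (6)² − 4·2·2 = 20.
Quadratic formula: v = (-6 ± √20) / 4.
So v = -3/2 + √(5)/2 ≈ -0.382 or v = -3/2 - √(5)/2 ≈ -2.618.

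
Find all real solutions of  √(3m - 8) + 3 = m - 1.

m = 8

Isolate the radical: √(3m - 8) = m - 4.
Square both sides: 3m - 8 = (m - 4)².
Expand and rearrange: m² - 11m + 24 = 0.
Solving gives m = 8 or m = 3.
Check each candidate in the original equation:
  m = 8: √(16) = 4, while m - 4 = 4 — valid.
  m = 3: √(1) = 1, while m - 4 = -1 — extraneous.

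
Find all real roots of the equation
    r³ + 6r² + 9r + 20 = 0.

Possible rational roots are divisors of 20. Testing r = -5 gives 0, so (r + 5) is a factor.
Divide: r³ + 6r² + 9r + 20 = (r + 5)(r² + r + 4).
The quadratic r² + r + 4 has discriminant -15 < 0, so no further real roots.

r = -5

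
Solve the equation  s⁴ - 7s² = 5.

s = -2.7665 or s = 2.7665

Let u = s². The equation becomes u² - 7u - 5 = 0.
By the quadratic formula, u = 7/2 + √(69)/2 or u = 7/2 - √(69)/2.
s² = 7/2 + √(69)/2 gives s = ±√(7/2 + √(69)/2) ≈ ±2.7665.
s² = 7/2 - √(69)/2 < 0 has no real solution.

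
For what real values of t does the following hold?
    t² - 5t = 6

t = -1 or t = 6

Bring every term to one side: t² - 5t - 6 = 0.
Factor: (t + 1)(t - 6) = 0.
So t = -1 or t = 6.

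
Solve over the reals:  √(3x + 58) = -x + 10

Square both sides: 3x + 58 = (-x + 10)².
Expand and rearrange: x² - 23x + 42 = 0.
Solving gives x = 21 or x = 2.
Check each candidate in the original equation:
  x = 21: √(121) = 11, while -x + 10 = -11 — extraneous.
  x = 2: √(64) = 8, while -x + 10 = 8 — valid.

x = 2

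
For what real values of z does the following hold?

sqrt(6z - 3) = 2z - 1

Square both sides: 6z - 3 = (2z - 1)^2.
Expand and rearrange: 4z^2 - 10z + 4 = 0.
Solving gives z = 2 or z = 0.5.
Check each candidate in the original equation:
  z = 2: sqrt(9) = 3, while 2z - 1 = 3 — valid.
  z = 0.5: sqrt(0) = 0, while 2z - 1 = 0 — valid.

z = 0.5 or z = 2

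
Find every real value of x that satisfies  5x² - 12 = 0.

Discriminant: (0)² − 4·5·(-12) = 240.
Quadratic formula: x = (0 ± √240) / 10.
So x = 2·√(15)/5 ≈ 1.5492 or x = -2·√(15)/5 ≈ -1.5492.

x = -1.5492 or x = 1.5492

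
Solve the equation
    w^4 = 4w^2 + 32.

Let u = w^2. The equation becomes u^2 - 4u - 32 = 0.
Factor: (u + 4)(u - 8) = 0, so u = -4 or u = 8.
w^2 = -4 < 0 has no real solution.
w^2 = 8 gives w = +/-2*sqrt(2) ~= +/-2.8284.

w = -2.8284 or w = 2.8284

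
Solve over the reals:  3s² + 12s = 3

s = -4.2361 or s = 0.2361

Rearrange to standard form: 3s² + 12s - 3 = 0.
Discriminant: (12)² − 4·3·(-3) = 180.
Quadratic formula: s = (-12 ± √180) / 6.
So s = -2 + √(5) ≈ 0.2361 or s = -√(5) - 2 ≈ -4.2361.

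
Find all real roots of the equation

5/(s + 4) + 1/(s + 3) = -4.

s = -5.3956 or s = -3.1044

Multiply both sides by (s + 4)(s + 3):
5(s + 3) + (s + 4) = -4(s + 4)(s + 3).
Expand and collect terms: -4s^2 - 34s - 67 = 0.
By the quadratic formula, s = (34 +/- sqrt(84)) / -8, so s ~= -5.3956 or s ~= -3.1044.
Neither value makes a denominator zero (s != -4, s != -3), so both are valid.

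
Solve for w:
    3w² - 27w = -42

Bring every term to one side: 3w² - 27w + 42 = 0.
Factor: 3(w - 2)(w - 7) = 0.
So w = 2 or w = 7.

w = 2 or w = 7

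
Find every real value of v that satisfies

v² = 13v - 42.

Bring every term to one side: v² - 13v + 42 = 0.
Factor: (v - 6)(v - 7) = 0.
So v = 6 or v = 7.

v = 6 or v = 7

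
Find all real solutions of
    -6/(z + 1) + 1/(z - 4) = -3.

z = 1.2792 or z = 3.3874

Multiply both sides by (z + 1)(z - 4):
-6(z - 4) + (z + 1) = -3(z + 1)(z - 4).
Expand and collect terms: -3z² + 14z - 13 = 0.
By the quadratic formula, z = (-14 ± √40) / -6, so z ≈ 1.2792 or z ≈ 3.3874.
Neither value makes a denominator zero (z ≠ -1, z ≠ 4), so both are valid.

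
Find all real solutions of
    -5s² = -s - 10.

Rearrange to standard form: -5s² + s + 10 = 0.
Discriminant: (1)² − 4·(-5)·10 = 201.
Quadratic formula: s = (-1 ± √201) / (-10).
So s = 1/10 - √(201)/10 ≈ -1.3177 or s = 1/10 + √(201)/10 ≈ 1.5177.

s = -1.3177 or s = 1.5177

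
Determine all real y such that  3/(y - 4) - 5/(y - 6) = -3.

Multiply both sides by (y - 4)(y - 6):
3(y - 6) - 5(y - 4) = -3(y - 4)(y - 6).
Expand and collect terms: -3y^2 + 32y - 74 = 0.
By the quadratic formula, y = (-32 +/- sqrt(136)) / -6, so y ~= 3.3897 or y ~= 7.277.
Neither value makes a denominator zero (y != 4, y != 6), so both are valid.

y = 3.3897 or y = 7.277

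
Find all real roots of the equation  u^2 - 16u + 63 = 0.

Factor: (u - 7)(u - 9) = 0.
So u = 7 or u = 9.

u = 7 or u = 9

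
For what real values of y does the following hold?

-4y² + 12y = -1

y = -0.0811 or y = 3.0811

Rearrange to standard form: -4y² + 12y + 1 = 0.
Discriminant: (12)² − 4·(-4)·1 = 160.
Quadratic formula: y = (-12 ± √160) / (-8).
So y = 3/2 - √(10)/2 ≈ -0.0811 or y = 3/2 + √(10)/2 ≈ 3.0811.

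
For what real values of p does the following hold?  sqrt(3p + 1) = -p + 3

p = 1

Square both sides: 3p + 1 = (-p + 3)^2.
Expand and rearrange: p^2 - 9p + 8 = 0.
Solving gives p = 8 or p = 1.
Check each candidate in the original equation:
  p = 8: sqrt(25) = 5, while -p + 3 = -5 — extraneous.
  p = 1: sqrt(4) = 2, while -p + 3 = 2 — valid.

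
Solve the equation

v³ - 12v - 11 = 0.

Possible rational roots are divisors of -11. Testing v = -1 gives 0, so (v + 1) is a factor.
Divide: v³ - 12v - 11 = (v + 1)(v² - v - 11).
Apply the quadratic formula to v² - v - 11 = 0: v = (1 ± √45)/2, i.e. v ≈ 3.8541 or v ≈ -2.8541.

v = -2.8541 or v = -1 or v = 3.8541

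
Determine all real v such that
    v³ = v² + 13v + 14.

v = -2 or v = -1.5414 or v = 4.5414

Rearrange: v³ - v² - 13v - 14 = 0.
Possible rational roots are divisors of -14. Testing v = -2 gives 0, so (v + 2) is a factor.
Divide: v³ - v² - 13v - 14 = (v + 2)(v² - 3v - 7).
Apply the quadratic formula to v² - 3v - 7 = 0: v = (3 ± √37)/2, i.e. v ≈ 4.5414 or v ≈ -1.5414.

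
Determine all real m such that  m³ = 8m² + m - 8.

Rearrange: m³ - 8m² - m + 8 = 0.
Possible rational roots are divisors of 8. Testing m = 1 gives 0, so (m - 1) is a factor.
Divide: m³ - 8m² - m + 8 = (m - 1)(m² - 7m - 8).
Factor the quadratic: m = 8 or m = -1.

m = -1 or m = 1 or m = 8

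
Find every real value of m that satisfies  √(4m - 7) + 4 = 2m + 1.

Isolate the radical: √(4m - 7) = 2m - 3.
Square both sides: 4m - 7 = (2m - 3)².
Expand and rearrange: 4m² - 16m + 16 = 0.
This gives the repeated root m = 2.
Check in the original equation:
  m = 2: √(1) = 1, while 2m - 3 = 1 — valid.

m = 2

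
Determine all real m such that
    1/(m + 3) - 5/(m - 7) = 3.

Multiply both sides by (m + 3)(m - 7):
(m - 7) - 5(m + 3) = 3(m + 3)(m - 7).
Expand and collect terms: 3m^2 - 8m - 41 = 0.
By the quadratic formula, m = (8 +/- sqrt(556)) / 6, so m ~= 5.2633 or m ~= -2.5966.
Neither value makes a denominator zero (m != -3, m != 7), so both are valid.

m = -2.5966 or m = 5.2633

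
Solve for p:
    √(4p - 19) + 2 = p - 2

p = 5 or p = 7

Isolate the radical: √(4p - 19) = p - 4.
Square both sides: 4p - 19 = (p - 4)².
Expand and rearrange: p² - 12p + 35 = 0.
Solving gives p = 7 or p = 5.
Check each candidate in the original equation:
  p = 7: √(9) = 3, while p - 4 = 3 — valid.
  p = 5: √(1) = 1, while p - 4 = 1 — valid.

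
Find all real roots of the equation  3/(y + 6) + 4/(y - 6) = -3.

y = -7.1132 or y = 4.7799

Multiply both sides by (y + 6)(y - 6):
3(y - 6) + 4(y + 6) = -3(y + 6)(y - 6).
Expand and collect terms: -3y^2 - 7y + 102 = 0.
By the quadratic formula, y = (7 +/- sqrt(1273)) / -6, so y ~= -7.1132 or y ~= 4.7799.
Neither value makes a denominator zero (y != -6, y != 6), so both are valid.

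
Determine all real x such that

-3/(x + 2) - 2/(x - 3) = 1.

x = -5.873 or x = 1.873

Multiply both sides by (x + 2)(x - 3):
-3(x - 3) - 2(x + 2) = (x + 2)(x - 3).
Expand and collect terms: x^2 + 4x - 11 = 0.
By the quadratic formula, x = (-4 +/- sqrt(60)) / 2, so x ~= 1.873 or x ~= -5.873.
Neither value makes a denominator zero (x != -2, x != 3), so both are valid.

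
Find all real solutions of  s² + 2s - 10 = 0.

Discriminant: (2)² − 4·1·(-10) = 44.
Quadratic formula: s = (-2 ± √44) / 2.
So s = -1 + √(11) ≈ 2.3166 or s = -√(11) - 1 ≈ -4.3166.

s = -4.3166 or s = 2.3166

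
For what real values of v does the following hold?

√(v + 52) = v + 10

Square both sides: v + 52 = (v + 10)².
Expand and rearrange: v² + 19v + 48 = 0.
Solving gives v = -3 or v = -16.
Check each candidate in the original equation:
  v = -3: √(49) = 7, while v + 10 = 7 — valid.
  v = -16: √(36) = 6, while v + 10 = -6 — extraneous.

v = -3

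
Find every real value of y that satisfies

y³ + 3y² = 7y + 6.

Rearrange: y³ + 3y² - 7y - 6 = 0.
Possible rational roots are divisors of -6. Testing y = 2 gives 0, so (y - 2) is a factor.
Divide: y³ + 3y² - 7y - 6 = (y - 2)(y² + 5y + 3).
Apply the quadratic formula to y² + 5y + 3 = 0: y = (-5 ± √13)/2, i.e. y ≈ -0.6972 or y ≈ -4.3028.

y = -4.3028 or y = -0.6972 or y = 2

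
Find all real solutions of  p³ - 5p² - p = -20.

p = -1.7913 or p = 2.7913 or p = 4

Rearrange: p³ - 5p² - p + 20 = 0.
Possible rational roots are divisors of 20. Testing p = 4 gives 0, so (p - 4) is a factor.
Divide: p³ - 5p² - p + 20 = (p - 4)(p² - p - 5).
Apply the quadratic formula to p² - p - 5 = 0: p = (1 ± √21)/2, i.e. p ≈ 2.7913 or p ≈ -1.7913.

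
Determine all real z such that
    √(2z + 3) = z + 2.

z = -1

Square both sides: 2z + 3 = (z + 2)².
Expand and rearrange: z² + 2z + 1 = 0.
This gives the repeated root z = -1.
Check in the original equation:
  z = -1: √(1) = 1, while z + 2 = 1 — valid.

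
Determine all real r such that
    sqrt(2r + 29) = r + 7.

Square both sides: 2r + 29 = (r + 7)^2.
Expand and rearrange: r^2 + 12r + 20 = 0.
Solving gives r = -2 or r = -10.
Check each candidate in the original equation:
  r = -2: sqrt(25) = 5, while r + 7 = 5 — valid.
  r = -10: sqrt(9) = 3, while r + 7 = -3 — extraneous.

r = -2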